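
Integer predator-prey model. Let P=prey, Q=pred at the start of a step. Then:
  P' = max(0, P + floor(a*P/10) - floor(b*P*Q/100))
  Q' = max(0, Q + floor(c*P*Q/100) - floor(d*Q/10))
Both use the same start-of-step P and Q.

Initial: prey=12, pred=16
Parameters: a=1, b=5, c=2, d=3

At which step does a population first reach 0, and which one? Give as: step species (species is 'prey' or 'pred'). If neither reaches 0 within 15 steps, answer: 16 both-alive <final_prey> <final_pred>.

Answer: 16 both-alive 1 3

Derivation:
Step 1: prey: 12+1-9=4; pred: 16+3-4=15
Step 2: prey: 4+0-3=1; pred: 15+1-4=12
Step 3: prey: 1+0-0=1; pred: 12+0-3=9
Step 4: prey: 1+0-0=1; pred: 9+0-2=7
Step 5: prey: 1+0-0=1; pred: 7+0-2=5
Step 6: prey: 1+0-0=1; pred: 5+0-1=4
Step 7: prey: 1+0-0=1; pred: 4+0-1=3
Step 8: prey: 1+0-0=1; pred: 3+0-0=3
Steps 9-15: state stable at prey=1, pred=3 (no change)
No extinction within 15 steps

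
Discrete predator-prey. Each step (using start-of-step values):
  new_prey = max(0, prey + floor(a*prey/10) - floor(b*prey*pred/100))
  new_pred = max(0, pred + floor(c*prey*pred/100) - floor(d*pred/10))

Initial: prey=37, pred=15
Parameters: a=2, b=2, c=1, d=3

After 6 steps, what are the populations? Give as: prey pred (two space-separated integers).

Step 1: prey: 37+7-11=33; pred: 15+5-4=16
Step 2: prey: 33+6-10=29; pred: 16+5-4=17
Step 3: prey: 29+5-9=25; pred: 17+4-5=16
Step 4: prey: 25+5-8=22; pred: 16+4-4=16
Step 5: prey: 22+4-7=19; pred: 16+3-4=15
Step 6: prey: 19+3-5=17; pred: 15+2-4=13

Answer: 17 13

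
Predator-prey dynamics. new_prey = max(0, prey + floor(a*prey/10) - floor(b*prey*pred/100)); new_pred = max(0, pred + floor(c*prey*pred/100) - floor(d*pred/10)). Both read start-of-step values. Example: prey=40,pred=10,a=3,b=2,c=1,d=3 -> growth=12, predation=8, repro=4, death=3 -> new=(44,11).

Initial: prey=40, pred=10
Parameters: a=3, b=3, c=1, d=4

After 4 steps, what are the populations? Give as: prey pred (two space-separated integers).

Answer: 40 10

Derivation:
Step 1: prey: 40+12-12=40; pred: 10+4-4=10
Step 2: prey: 40+12-12=40; pred: 10+4-4=10
Step 3: prey: 40+12-12=40; pred: 10+4-4=10
Step 4: prey: 40+12-12=40; pred: 10+4-4=10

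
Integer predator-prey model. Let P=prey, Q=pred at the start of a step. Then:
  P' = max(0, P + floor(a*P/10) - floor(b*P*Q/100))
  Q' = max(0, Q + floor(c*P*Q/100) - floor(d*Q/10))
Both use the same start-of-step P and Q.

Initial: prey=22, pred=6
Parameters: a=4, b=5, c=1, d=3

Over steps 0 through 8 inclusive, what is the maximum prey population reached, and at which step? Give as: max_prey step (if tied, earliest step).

Answer: 43 8

Derivation:
Step 1: prey: 22+8-6=24; pred: 6+1-1=6
Step 2: prey: 24+9-7=26; pred: 6+1-1=6
Step 3: prey: 26+10-7=29; pred: 6+1-1=6
Step 4: prey: 29+11-8=32; pred: 6+1-1=6
Step 5: prey: 32+12-9=35; pred: 6+1-1=6
Step 6: prey: 35+14-10=39; pred: 6+2-1=7
Step 7: prey: 39+15-13=41; pred: 7+2-2=7
Step 8: prey: 41+16-14=43; pred: 7+2-2=7
Max prey = 43 at step 8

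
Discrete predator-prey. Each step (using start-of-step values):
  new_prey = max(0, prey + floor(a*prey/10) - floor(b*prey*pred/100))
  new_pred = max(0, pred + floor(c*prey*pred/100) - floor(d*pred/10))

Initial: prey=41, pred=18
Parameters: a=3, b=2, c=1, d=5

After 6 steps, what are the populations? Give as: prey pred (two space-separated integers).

Answer: 50 9

Derivation:
Step 1: prey: 41+12-14=39; pred: 18+7-9=16
Step 2: prey: 39+11-12=38; pred: 16+6-8=14
Step 3: prey: 38+11-10=39; pred: 14+5-7=12
Step 4: prey: 39+11-9=41; pred: 12+4-6=10
Step 5: prey: 41+12-8=45; pred: 10+4-5=9
Step 6: prey: 45+13-8=50; pred: 9+4-4=9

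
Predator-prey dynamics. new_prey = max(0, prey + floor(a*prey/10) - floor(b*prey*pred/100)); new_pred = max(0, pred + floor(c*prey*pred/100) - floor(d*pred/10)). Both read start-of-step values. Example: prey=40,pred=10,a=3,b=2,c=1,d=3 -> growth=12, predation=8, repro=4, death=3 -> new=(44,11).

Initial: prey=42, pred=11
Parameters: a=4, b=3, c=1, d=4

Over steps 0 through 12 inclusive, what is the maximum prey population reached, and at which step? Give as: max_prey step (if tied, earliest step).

Step 1: prey: 42+16-13=45; pred: 11+4-4=11
Step 2: prey: 45+18-14=49; pred: 11+4-4=11
Step 3: prey: 49+19-16=52; pred: 11+5-4=12
Step 4: prey: 52+20-18=54; pred: 12+6-4=14
Step 5: prey: 54+21-22=53; pred: 14+7-5=16
Step 6: prey: 53+21-25=49; pred: 16+8-6=18
Step 7: prey: 49+19-26=42; pred: 18+8-7=19
Step 8: prey: 42+16-23=35; pred: 19+7-7=19
Step 9: prey: 35+14-19=30; pred: 19+6-7=18
Step 10: prey: 30+12-16=26; pred: 18+5-7=16
Step 11: prey: 26+10-12=24; pred: 16+4-6=14
Step 12: prey: 24+9-10=23; pred: 14+3-5=12
Max prey = 54 at step 4

Answer: 54 4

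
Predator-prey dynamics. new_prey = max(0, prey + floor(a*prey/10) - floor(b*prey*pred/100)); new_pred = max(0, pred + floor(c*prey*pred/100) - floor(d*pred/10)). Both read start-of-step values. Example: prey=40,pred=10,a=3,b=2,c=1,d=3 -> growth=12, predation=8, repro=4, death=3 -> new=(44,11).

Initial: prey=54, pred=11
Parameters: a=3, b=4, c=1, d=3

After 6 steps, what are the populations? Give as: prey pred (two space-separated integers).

Answer: 8 11

Derivation:
Step 1: prey: 54+16-23=47; pred: 11+5-3=13
Step 2: prey: 47+14-24=37; pred: 13+6-3=16
Step 3: prey: 37+11-23=25; pred: 16+5-4=17
Step 4: prey: 25+7-17=15; pred: 17+4-5=16
Step 5: prey: 15+4-9=10; pred: 16+2-4=14
Step 6: prey: 10+3-5=8; pred: 14+1-4=11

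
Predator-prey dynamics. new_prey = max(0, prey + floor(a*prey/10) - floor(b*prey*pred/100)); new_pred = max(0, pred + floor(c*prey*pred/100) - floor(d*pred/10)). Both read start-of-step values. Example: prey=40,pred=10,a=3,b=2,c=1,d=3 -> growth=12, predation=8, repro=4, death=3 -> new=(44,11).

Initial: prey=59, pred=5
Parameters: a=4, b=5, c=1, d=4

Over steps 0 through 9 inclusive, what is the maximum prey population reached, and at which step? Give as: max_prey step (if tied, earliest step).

Step 1: prey: 59+23-14=68; pred: 5+2-2=5
Step 2: prey: 68+27-17=78; pred: 5+3-2=6
Step 3: prey: 78+31-23=86; pred: 6+4-2=8
Step 4: prey: 86+34-34=86; pred: 8+6-3=11
Step 5: prey: 86+34-47=73; pred: 11+9-4=16
Step 6: prey: 73+29-58=44; pred: 16+11-6=21
Step 7: prey: 44+17-46=15; pred: 21+9-8=22
Step 8: prey: 15+6-16=5; pred: 22+3-8=17
Step 9: prey: 5+2-4=3; pred: 17+0-6=11
Max prey = 86 at step 3

Answer: 86 3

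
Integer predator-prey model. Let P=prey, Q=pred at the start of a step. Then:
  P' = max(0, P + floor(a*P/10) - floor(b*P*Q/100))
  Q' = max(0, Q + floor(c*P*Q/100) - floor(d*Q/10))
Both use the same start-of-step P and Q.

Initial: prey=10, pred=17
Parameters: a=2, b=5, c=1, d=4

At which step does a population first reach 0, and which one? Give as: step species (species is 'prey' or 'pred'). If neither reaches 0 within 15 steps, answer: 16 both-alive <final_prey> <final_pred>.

Answer: 16 both-alive 2 2

Derivation:
Step 1: prey: 10+2-8=4; pred: 17+1-6=12
Step 2: prey: 4+0-2=2; pred: 12+0-4=8
Step 3: prey: 2+0-0=2; pred: 8+0-3=5
Step 4: prey: 2+0-0=2; pred: 5+0-2=3
Step 5: prey: 2+0-0=2; pred: 3+0-1=2
Step 6: prey: 2+0-0=2; pred: 2+0-0=2
Steps 7-15: state stable at prey=2, pred=2 (no change)
No extinction within 15 steps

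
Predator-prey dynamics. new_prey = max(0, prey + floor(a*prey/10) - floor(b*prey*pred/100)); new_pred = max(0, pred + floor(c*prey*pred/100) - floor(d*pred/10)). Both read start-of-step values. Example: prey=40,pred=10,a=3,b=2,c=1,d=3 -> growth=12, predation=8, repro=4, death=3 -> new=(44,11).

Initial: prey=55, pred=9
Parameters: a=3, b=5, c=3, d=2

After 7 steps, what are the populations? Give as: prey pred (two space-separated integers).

Step 1: prey: 55+16-24=47; pred: 9+14-1=22
Step 2: prey: 47+14-51=10; pred: 22+31-4=49
Step 3: prey: 10+3-24=0; pred: 49+14-9=54
Step 4: prey: 0+0-0=0; pred: 54+0-10=44
Step 5: prey: 0+0-0=0; pred: 44+0-8=36
Step 6: prey: 0+0-0=0; pred: 36+0-7=29
Step 7: prey: 0+0-0=0; pred: 29+0-5=24

Answer: 0 24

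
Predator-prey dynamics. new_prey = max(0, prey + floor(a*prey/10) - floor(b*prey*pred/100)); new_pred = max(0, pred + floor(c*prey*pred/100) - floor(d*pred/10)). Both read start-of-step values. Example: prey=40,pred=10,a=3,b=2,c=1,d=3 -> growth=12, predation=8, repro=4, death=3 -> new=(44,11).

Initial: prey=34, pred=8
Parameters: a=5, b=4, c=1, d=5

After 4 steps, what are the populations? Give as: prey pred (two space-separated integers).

Answer: 89 6

Derivation:
Step 1: prey: 34+17-10=41; pred: 8+2-4=6
Step 2: prey: 41+20-9=52; pred: 6+2-3=5
Step 3: prey: 52+26-10=68; pred: 5+2-2=5
Step 4: prey: 68+34-13=89; pred: 5+3-2=6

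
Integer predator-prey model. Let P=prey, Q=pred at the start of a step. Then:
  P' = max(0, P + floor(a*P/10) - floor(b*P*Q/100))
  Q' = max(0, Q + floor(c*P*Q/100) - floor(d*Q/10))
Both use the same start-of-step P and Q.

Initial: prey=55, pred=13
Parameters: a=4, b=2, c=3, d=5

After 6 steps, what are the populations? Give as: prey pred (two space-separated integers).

Answer: 0 23

Derivation:
Step 1: prey: 55+22-14=63; pred: 13+21-6=28
Step 2: prey: 63+25-35=53; pred: 28+52-14=66
Step 3: prey: 53+21-69=5; pred: 66+104-33=137
Step 4: prey: 5+2-13=0; pred: 137+20-68=89
Step 5: prey: 0+0-0=0; pred: 89+0-44=45
Step 6: prey: 0+0-0=0; pred: 45+0-22=23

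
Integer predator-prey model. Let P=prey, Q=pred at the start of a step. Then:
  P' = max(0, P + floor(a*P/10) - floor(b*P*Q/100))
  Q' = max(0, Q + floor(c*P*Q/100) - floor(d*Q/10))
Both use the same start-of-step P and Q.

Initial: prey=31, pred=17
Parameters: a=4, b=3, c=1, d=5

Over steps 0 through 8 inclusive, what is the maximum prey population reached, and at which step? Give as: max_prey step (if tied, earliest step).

Answer: 89 8

Derivation:
Step 1: prey: 31+12-15=28; pred: 17+5-8=14
Step 2: prey: 28+11-11=28; pred: 14+3-7=10
Step 3: prey: 28+11-8=31; pred: 10+2-5=7
Step 4: prey: 31+12-6=37; pred: 7+2-3=6
Step 5: prey: 37+14-6=45; pred: 6+2-3=5
Step 6: prey: 45+18-6=57; pred: 5+2-2=5
Step 7: prey: 57+22-8=71; pred: 5+2-2=5
Step 8: prey: 71+28-10=89; pred: 5+3-2=6
Max prey = 89 at step 8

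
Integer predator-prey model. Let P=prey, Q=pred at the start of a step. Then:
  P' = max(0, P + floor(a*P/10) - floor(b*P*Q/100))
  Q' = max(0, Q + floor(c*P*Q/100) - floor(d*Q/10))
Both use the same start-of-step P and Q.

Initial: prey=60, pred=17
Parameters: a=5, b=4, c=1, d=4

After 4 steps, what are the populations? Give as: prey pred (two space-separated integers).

Step 1: prey: 60+30-40=50; pred: 17+10-6=21
Step 2: prey: 50+25-42=33; pred: 21+10-8=23
Step 3: prey: 33+16-30=19; pred: 23+7-9=21
Step 4: prey: 19+9-15=13; pred: 21+3-8=16

Answer: 13 16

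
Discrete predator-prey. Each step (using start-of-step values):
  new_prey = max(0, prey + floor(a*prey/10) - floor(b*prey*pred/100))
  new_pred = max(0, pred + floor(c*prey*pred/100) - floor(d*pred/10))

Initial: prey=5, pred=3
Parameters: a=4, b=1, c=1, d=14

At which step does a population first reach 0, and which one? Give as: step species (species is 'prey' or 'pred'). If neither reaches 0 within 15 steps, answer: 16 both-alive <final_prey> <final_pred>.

Step 1: prey: 5+2-0=7; pred: 3+0-4=0
First extinction: pred at step 1

Answer: 1 pred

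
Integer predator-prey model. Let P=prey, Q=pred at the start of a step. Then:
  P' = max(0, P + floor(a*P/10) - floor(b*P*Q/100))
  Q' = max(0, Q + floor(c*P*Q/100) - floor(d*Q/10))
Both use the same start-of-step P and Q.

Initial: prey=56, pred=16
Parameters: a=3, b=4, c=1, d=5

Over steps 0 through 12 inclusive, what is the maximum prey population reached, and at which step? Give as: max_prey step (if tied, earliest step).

Answer: 81 12

Derivation:
Step 1: prey: 56+16-35=37; pred: 16+8-8=16
Step 2: prey: 37+11-23=25; pred: 16+5-8=13
Step 3: prey: 25+7-13=19; pred: 13+3-6=10
Step 4: prey: 19+5-7=17; pred: 10+1-5=6
Step 5: prey: 17+5-4=18; pred: 6+1-3=4
Step 6: prey: 18+5-2=21; pred: 4+0-2=2
Step 7: prey: 21+6-1=26; pred: 2+0-1=1
Step 8: prey: 26+7-1=32; pred: 1+0-0=1
Step 9: prey: 32+9-1=40; pred: 1+0-0=1
Step 10: prey: 40+12-1=51; pred: 1+0-0=1
Step 11: prey: 51+15-2=64; pred: 1+0-0=1
Step 12: prey: 64+19-2=81; pred: 1+0-0=1
Max prey = 81 at step 12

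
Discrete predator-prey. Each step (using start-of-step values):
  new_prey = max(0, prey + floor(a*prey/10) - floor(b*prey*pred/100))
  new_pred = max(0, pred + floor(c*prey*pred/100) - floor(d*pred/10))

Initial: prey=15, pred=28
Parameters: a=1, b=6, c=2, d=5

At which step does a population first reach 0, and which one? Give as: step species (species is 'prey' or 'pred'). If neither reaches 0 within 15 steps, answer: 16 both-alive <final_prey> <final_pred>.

Answer: 1 prey

Derivation:
Step 1: prey: 15+1-25=0; pred: 28+8-14=22
First extinction: prey at step 1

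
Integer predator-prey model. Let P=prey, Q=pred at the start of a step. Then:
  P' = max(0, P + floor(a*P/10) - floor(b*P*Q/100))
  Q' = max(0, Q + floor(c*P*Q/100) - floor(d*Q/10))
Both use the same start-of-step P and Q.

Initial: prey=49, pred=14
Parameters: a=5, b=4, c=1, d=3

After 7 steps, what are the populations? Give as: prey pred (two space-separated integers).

Answer: 9 13

Derivation:
Step 1: prey: 49+24-27=46; pred: 14+6-4=16
Step 2: prey: 46+23-29=40; pred: 16+7-4=19
Step 3: prey: 40+20-30=30; pred: 19+7-5=21
Step 4: prey: 30+15-25=20; pred: 21+6-6=21
Step 5: prey: 20+10-16=14; pred: 21+4-6=19
Step 6: prey: 14+7-10=11; pred: 19+2-5=16
Step 7: prey: 11+5-7=9; pred: 16+1-4=13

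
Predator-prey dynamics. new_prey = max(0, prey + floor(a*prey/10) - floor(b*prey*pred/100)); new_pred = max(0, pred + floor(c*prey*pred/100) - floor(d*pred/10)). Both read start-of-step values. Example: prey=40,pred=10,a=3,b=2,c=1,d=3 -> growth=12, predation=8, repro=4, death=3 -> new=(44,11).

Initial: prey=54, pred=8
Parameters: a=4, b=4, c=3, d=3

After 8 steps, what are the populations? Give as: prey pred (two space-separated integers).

Step 1: prey: 54+21-17=58; pred: 8+12-2=18
Step 2: prey: 58+23-41=40; pred: 18+31-5=44
Step 3: prey: 40+16-70=0; pred: 44+52-13=83
Step 4: prey: 0+0-0=0; pred: 83+0-24=59
Step 5: prey: 0+0-0=0; pred: 59+0-17=42
Step 6: prey: 0+0-0=0; pred: 42+0-12=30
Step 7: prey: 0+0-0=0; pred: 30+0-9=21
Step 8: prey: 0+0-0=0; pred: 21+0-6=15

Answer: 0 15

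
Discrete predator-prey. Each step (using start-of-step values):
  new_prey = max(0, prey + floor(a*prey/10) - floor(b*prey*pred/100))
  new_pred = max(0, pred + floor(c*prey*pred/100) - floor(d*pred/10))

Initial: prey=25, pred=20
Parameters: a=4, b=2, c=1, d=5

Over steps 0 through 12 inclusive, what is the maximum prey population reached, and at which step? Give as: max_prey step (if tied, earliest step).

Step 1: prey: 25+10-10=25; pred: 20+5-10=15
Step 2: prey: 25+10-7=28; pred: 15+3-7=11
Step 3: prey: 28+11-6=33; pred: 11+3-5=9
Step 4: prey: 33+13-5=41; pred: 9+2-4=7
Step 5: prey: 41+16-5=52; pred: 7+2-3=6
Step 6: prey: 52+20-6=66; pred: 6+3-3=6
Step 7: prey: 66+26-7=85; pred: 6+3-3=6
Step 8: prey: 85+34-10=109; pred: 6+5-3=8
Step 9: prey: 109+43-17=135; pred: 8+8-4=12
Step 10: prey: 135+54-32=157; pred: 12+16-6=22
Step 11: prey: 157+62-69=150; pred: 22+34-11=45
Step 12: prey: 150+60-135=75; pred: 45+67-22=90
Max prey = 157 at step 10

Answer: 157 10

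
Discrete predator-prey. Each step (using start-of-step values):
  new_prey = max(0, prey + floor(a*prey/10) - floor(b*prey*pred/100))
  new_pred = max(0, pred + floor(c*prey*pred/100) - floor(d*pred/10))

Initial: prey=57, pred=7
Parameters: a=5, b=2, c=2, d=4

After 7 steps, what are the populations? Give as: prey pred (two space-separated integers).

Answer: 0 57

Derivation:
Step 1: prey: 57+28-7=78; pred: 7+7-2=12
Step 2: prey: 78+39-18=99; pred: 12+18-4=26
Step 3: prey: 99+49-51=97; pred: 26+51-10=67
Step 4: prey: 97+48-129=16; pred: 67+129-26=170
Step 5: prey: 16+8-54=0; pred: 170+54-68=156
Step 6: prey: 0+0-0=0; pred: 156+0-62=94
Step 7: prey: 0+0-0=0; pred: 94+0-37=57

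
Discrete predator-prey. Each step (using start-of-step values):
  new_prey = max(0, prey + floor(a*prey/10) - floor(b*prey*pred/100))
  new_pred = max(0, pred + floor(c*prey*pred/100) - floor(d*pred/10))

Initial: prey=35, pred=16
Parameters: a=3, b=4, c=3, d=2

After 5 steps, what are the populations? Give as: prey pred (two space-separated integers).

Answer: 0 26

Derivation:
Step 1: prey: 35+10-22=23; pred: 16+16-3=29
Step 2: prey: 23+6-26=3; pred: 29+20-5=44
Step 3: prey: 3+0-5=0; pred: 44+3-8=39
Step 4: prey: 0+0-0=0; pred: 39+0-7=32
Step 5: prey: 0+0-0=0; pred: 32+0-6=26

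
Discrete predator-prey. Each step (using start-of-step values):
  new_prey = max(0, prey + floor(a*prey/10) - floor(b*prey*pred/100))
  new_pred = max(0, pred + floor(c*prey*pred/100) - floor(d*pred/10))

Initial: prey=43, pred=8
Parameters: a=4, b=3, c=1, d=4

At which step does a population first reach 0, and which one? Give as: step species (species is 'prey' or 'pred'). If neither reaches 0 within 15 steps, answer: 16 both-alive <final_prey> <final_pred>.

Step 1: prey: 43+17-10=50; pred: 8+3-3=8
Step 2: prey: 50+20-12=58; pred: 8+4-3=9
Step 3: prey: 58+23-15=66; pred: 9+5-3=11
Step 4: prey: 66+26-21=71; pred: 11+7-4=14
Step 5: prey: 71+28-29=70; pred: 14+9-5=18
Step 6: prey: 70+28-37=61; pred: 18+12-7=23
Step 7: prey: 61+24-42=43; pred: 23+14-9=28
Step 8: prey: 43+17-36=24; pred: 28+12-11=29
Step 9: prey: 24+9-20=13; pred: 29+6-11=24
Step 10: prey: 13+5-9=9; pred: 24+3-9=18
Step 11: prey: 9+3-4=8; pred: 18+1-7=12
Step 12: prey: 8+3-2=9; pred: 12+0-4=8
Step 13: prey: 9+3-2=10; pred: 8+0-3=5
Step 14: prey: 10+4-1=13; pred: 5+0-2=3
Step 15: prey: 13+5-1=17; pred: 3+0-1=2
No extinction within 15 steps

Answer: 16 both-alive 17 2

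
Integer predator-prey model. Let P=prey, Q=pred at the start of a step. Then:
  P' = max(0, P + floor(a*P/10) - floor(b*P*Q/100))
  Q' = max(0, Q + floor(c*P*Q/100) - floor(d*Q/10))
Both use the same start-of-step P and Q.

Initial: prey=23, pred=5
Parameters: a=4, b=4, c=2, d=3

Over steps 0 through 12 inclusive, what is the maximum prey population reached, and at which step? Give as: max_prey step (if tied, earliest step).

Answer: 36 3

Derivation:
Step 1: prey: 23+9-4=28; pred: 5+2-1=6
Step 2: prey: 28+11-6=33; pred: 6+3-1=8
Step 3: prey: 33+13-10=36; pred: 8+5-2=11
Step 4: prey: 36+14-15=35; pred: 11+7-3=15
Step 5: prey: 35+14-21=28; pred: 15+10-4=21
Step 6: prey: 28+11-23=16; pred: 21+11-6=26
Step 7: prey: 16+6-16=6; pred: 26+8-7=27
Step 8: prey: 6+2-6=2; pred: 27+3-8=22
Step 9: prey: 2+0-1=1; pred: 22+0-6=16
Step 10: prey: 1+0-0=1; pred: 16+0-4=12
Step 11: prey: 1+0-0=1; pred: 12+0-3=9
Step 12: prey: 1+0-0=1; pred: 9+0-2=7
Max prey = 36 at step 3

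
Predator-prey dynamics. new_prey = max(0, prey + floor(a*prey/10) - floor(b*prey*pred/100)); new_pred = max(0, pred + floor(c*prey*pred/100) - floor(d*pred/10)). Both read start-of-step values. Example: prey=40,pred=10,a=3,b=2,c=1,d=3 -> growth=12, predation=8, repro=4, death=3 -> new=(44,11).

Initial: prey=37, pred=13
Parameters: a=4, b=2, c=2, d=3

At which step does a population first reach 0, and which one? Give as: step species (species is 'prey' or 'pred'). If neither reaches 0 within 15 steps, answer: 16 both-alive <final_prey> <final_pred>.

Answer: 6 prey

Derivation:
Step 1: prey: 37+14-9=42; pred: 13+9-3=19
Step 2: prey: 42+16-15=43; pred: 19+15-5=29
Step 3: prey: 43+17-24=36; pred: 29+24-8=45
Step 4: prey: 36+14-32=18; pred: 45+32-13=64
Step 5: prey: 18+7-23=2; pred: 64+23-19=68
Step 6: prey: 2+0-2=0; pred: 68+2-20=50
First extinction: prey at step 6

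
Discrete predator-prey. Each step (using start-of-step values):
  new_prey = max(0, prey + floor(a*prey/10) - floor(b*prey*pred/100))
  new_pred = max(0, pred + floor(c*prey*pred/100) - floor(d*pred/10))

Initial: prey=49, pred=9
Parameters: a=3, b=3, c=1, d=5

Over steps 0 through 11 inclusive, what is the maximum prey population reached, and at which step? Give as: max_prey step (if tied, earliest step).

Answer: 57 6

Derivation:
Step 1: prey: 49+14-13=50; pred: 9+4-4=9
Step 2: prey: 50+15-13=52; pred: 9+4-4=9
Step 3: prey: 52+15-14=53; pred: 9+4-4=9
Step 4: prey: 53+15-14=54; pred: 9+4-4=9
Step 5: prey: 54+16-14=56; pred: 9+4-4=9
Step 6: prey: 56+16-15=57; pred: 9+5-4=10
Step 7: prey: 57+17-17=57; pred: 10+5-5=10
Step 8: prey: 57+17-17=57; pred: 10+5-5=10
Step 9: prey: 57+17-17=57; pred: 10+5-5=10
Step 10: prey: 57+17-17=57; pred: 10+5-5=10
Step 11: prey: 57+17-17=57; pred: 10+5-5=10
Max prey = 57 at step 6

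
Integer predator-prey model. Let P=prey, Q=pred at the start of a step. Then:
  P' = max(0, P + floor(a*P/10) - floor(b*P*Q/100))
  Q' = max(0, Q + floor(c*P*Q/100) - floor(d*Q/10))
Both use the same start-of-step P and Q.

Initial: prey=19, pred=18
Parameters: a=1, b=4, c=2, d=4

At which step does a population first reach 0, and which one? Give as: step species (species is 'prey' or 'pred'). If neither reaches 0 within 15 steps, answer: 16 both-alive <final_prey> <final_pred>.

Answer: 16 both-alive 2 2

Derivation:
Step 1: prey: 19+1-13=7; pred: 18+6-7=17
Step 2: prey: 7+0-4=3; pred: 17+2-6=13
Step 3: prey: 3+0-1=2; pred: 13+0-5=8
Step 4: prey: 2+0-0=2; pred: 8+0-3=5
Step 5: prey: 2+0-0=2; pred: 5+0-2=3
Step 6: prey: 2+0-0=2; pred: 3+0-1=2
Step 7: prey: 2+0-0=2; pred: 2+0-0=2
Steps 8-15: state stable at prey=2, pred=2 (no change)
No extinction within 15 steps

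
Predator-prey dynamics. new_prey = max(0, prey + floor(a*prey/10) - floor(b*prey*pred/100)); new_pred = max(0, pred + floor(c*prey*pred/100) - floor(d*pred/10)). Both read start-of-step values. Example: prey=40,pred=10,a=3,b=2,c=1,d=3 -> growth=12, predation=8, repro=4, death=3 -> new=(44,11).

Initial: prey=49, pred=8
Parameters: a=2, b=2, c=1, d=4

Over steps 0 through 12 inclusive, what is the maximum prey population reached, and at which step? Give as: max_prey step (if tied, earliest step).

Answer: 54 3

Derivation:
Step 1: prey: 49+9-7=51; pred: 8+3-3=8
Step 2: prey: 51+10-8=53; pred: 8+4-3=9
Step 3: prey: 53+10-9=54; pred: 9+4-3=10
Step 4: prey: 54+10-10=54; pred: 10+5-4=11
Step 5: prey: 54+10-11=53; pred: 11+5-4=12
Step 6: prey: 53+10-12=51; pred: 12+6-4=14
Step 7: prey: 51+10-14=47; pred: 14+7-5=16
Step 8: prey: 47+9-15=41; pred: 16+7-6=17
Step 9: prey: 41+8-13=36; pred: 17+6-6=17
Step 10: prey: 36+7-12=31; pred: 17+6-6=17
Step 11: prey: 31+6-10=27; pred: 17+5-6=16
Step 12: prey: 27+5-8=24; pred: 16+4-6=14
Max prey = 54 at step 3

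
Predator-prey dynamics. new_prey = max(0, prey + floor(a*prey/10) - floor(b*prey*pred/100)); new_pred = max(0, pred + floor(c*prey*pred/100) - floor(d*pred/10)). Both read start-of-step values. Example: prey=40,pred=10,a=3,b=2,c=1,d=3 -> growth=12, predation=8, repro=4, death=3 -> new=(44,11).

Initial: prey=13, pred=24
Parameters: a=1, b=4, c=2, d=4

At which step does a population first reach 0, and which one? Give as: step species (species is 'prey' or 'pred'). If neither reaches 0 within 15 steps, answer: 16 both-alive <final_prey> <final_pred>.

Step 1: prey: 13+1-12=2; pred: 24+6-9=21
Step 2: prey: 2+0-1=1; pred: 21+0-8=13
Step 3: prey: 1+0-0=1; pred: 13+0-5=8
Step 4: prey: 1+0-0=1; pred: 8+0-3=5
Step 5: prey: 1+0-0=1; pred: 5+0-2=3
Step 6: prey: 1+0-0=1; pred: 3+0-1=2
Step 7: prey: 1+0-0=1; pred: 2+0-0=2
Steps 8-15: state stable at prey=1, pred=2 (no change)
No extinction within 15 steps

Answer: 16 both-alive 1 2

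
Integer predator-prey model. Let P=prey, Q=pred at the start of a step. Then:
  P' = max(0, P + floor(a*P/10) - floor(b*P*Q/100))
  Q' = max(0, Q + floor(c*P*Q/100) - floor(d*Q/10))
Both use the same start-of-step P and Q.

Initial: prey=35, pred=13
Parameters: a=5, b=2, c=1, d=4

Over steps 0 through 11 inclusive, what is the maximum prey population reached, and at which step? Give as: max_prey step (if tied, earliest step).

Step 1: prey: 35+17-9=43; pred: 13+4-5=12
Step 2: prey: 43+21-10=54; pred: 12+5-4=13
Step 3: prey: 54+27-14=67; pred: 13+7-5=15
Step 4: prey: 67+33-20=80; pred: 15+10-6=19
Step 5: prey: 80+40-30=90; pred: 19+15-7=27
Step 6: prey: 90+45-48=87; pred: 27+24-10=41
Step 7: prey: 87+43-71=59; pred: 41+35-16=60
Step 8: prey: 59+29-70=18; pred: 60+35-24=71
Step 9: prey: 18+9-25=2; pred: 71+12-28=55
Step 10: prey: 2+1-2=1; pred: 55+1-22=34
Step 11: prey: 1+0-0=1; pred: 34+0-13=21
Max prey = 90 at step 5

Answer: 90 5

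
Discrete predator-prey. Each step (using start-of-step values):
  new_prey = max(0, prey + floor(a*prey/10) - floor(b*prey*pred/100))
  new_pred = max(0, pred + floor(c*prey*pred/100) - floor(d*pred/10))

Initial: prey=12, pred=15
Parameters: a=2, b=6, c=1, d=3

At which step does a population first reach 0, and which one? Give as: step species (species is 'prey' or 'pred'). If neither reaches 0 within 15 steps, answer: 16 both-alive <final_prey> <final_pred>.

Step 1: prey: 12+2-10=4; pred: 15+1-4=12
Step 2: prey: 4+0-2=2; pred: 12+0-3=9
Step 3: prey: 2+0-1=1; pred: 9+0-2=7
Step 4: prey: 1+0-0=1; pred: 7+0-2=5
Step 5: prey: 1+0-0=1; pred: 5+0-1=4
Step 6: prey: 1+0-0=1; pred: 4+0-1=3
Step 7: prey: 1+0-0=1; pred: 3+0-0=3
Steps 8-15: state stable at prey=1, pred=3 (no change)
No extinction within 15 steps

Answer: 16 both-alive 1 3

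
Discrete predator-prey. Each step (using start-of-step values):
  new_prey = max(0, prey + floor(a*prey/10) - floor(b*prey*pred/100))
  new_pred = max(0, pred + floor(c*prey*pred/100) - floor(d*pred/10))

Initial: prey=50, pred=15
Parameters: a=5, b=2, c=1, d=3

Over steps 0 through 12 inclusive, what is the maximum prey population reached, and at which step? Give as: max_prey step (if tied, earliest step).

Answer: 72 3

Derivation:
Step 1: prey: 50+25-15=60; pred: 15+7-4=18
Step 2: prey: 60+30-21=69; pred: 18+10-5=23
Step 3: prey: 69+34-31=72; pred: 23+15-6=32
Step 4: prey: 72+36-46=62; pred: 32+23-9=46
Step 5: prey: 62+31-57=36; pred: 46+28-13=61
Step 6: prey: 36+18-43=11; pred: 61+21-18=64
Step 7: prey: 11+5-14=2; pred: 64+7-19=52
Step 8: prey: 2+1-2=1; pred: 52+1-15=38
Step 9: prey: 1+0-0=1; pred: 38+0-11=27
Step 10: prey: 1+0-0=1; pred: 27+0-8=19
Step 11: prey: 1+0-0=1; pred: 19+0-5=14
Step 12: prey: 1+0-0=1; pred: 14+0-4=10
Max prey = 72 at step 3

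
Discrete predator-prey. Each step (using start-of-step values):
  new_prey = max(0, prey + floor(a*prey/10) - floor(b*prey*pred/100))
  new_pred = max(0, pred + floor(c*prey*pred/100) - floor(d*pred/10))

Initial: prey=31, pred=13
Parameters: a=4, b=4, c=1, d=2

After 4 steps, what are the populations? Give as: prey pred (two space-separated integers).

Step 1: prey: 31+12-16=27; pred: 13+4-2=15
Step 2: prey: 27+10-16=21; pred: 15+4-3=16
Step 3: prey: 21+8-13=16; pred: 16+3-3=16
Step 4: prey: 16+6-10=12; pred: 16+2-3=15

Answer: 12 15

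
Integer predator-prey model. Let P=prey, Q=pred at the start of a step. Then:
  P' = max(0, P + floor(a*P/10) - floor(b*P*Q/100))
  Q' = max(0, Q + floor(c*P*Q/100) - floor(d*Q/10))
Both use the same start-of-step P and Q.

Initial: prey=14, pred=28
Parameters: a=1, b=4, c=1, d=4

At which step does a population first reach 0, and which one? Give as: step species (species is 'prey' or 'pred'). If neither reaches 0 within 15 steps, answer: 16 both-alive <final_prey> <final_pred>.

Answer: 1 prey

Derivation:
Step 1: prey: 14+1-15=0; pred: 28+3-11=20
First extinction: prey at step 1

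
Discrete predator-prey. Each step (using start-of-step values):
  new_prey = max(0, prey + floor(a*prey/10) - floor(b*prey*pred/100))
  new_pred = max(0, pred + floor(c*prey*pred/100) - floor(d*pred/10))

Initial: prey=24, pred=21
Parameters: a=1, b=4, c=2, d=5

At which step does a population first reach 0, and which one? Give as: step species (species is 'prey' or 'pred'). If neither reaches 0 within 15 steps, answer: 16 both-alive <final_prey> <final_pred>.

Step 1: prey: 24+2-20=6; pred: 21+10-10=21
Step 2: prey: 6+0-5=1; pred: 21+2-10=13
Step 3: prey: 1+0-0=1; pred: 13+0-6=7
Step 4: prey: 1+0-0=1; pred: 7+0-3=4
Step 5: prey: 1+0-0=1; pred: 4+0-2=2
Step 6: prey: 1+0-0=1; pred: 2+0-1=1
Step 7: prey: 1+0-0=1; pred: 1+0-0=1
Steps 8-15: state stable at prey=1, pred=1 (no change)
No extinction within 15 steps

Answer: 16 both-alive 1 1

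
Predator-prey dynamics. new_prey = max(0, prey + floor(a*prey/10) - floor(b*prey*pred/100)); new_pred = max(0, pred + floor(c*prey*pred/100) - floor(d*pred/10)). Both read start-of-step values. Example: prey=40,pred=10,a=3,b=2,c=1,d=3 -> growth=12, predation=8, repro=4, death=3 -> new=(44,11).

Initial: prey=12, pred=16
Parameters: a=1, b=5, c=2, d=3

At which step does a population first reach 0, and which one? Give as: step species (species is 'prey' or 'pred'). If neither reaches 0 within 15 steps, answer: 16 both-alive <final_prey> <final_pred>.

Step 1: prey: 12+1-9=4; pred: 16+3-4=15
Step 2: prey: 4+0-3=1; pred: 15+1-4=12
Step 3: prey: 1+0-0=1; pred: 12+0-3=9
Step 4: prey: 1+0-0=1; pred: 9+0-2=7
Step 5: prey: 1+0-0=1; pred: 7+0-2=5
Step 6: prey: 1+0-0=1; pred: 5+0-1=4
Step 7: prey: 1+0-0=1; pred: 4+0-1=3
Step 8: prey: 1+0-0=1; pred: 3+0-0=3
Steps 9-15: state stable at prey=1, pred=3 (no change)
No extinction within 15 steps

Answer: 16 both-alive 1 3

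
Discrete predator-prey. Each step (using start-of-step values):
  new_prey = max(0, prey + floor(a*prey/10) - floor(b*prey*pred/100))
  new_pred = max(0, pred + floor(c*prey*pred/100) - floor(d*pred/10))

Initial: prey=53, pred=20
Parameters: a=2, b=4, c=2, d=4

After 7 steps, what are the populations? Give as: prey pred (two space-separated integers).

Answer: 0 3

Derivation:
Step 1: prey: 53+10-42=21; pred: 20+21-8=33
Step 2: prey: 21+4-27=0; pred: 33+13-13=33
Step 3: prey: 0+0-0=0; pred: 33+0-13=20
Step 4: prey: 0+0-0=0; pred: 20+0-8=12
Step 5: prey: 0+0-0=0; pred: 12+0-4=8
Step 6: prey: 0+0-0=0; pred: 8+0-3=5
Step 7: prey: 0+0-0=0; pred: 5+0-2=3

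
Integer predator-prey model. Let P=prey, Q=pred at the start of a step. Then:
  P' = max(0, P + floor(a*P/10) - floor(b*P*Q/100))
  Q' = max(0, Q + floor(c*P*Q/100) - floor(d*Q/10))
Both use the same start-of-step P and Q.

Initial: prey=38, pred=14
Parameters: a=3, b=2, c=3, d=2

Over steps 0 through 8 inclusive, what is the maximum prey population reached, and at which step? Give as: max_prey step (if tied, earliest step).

Answer: 39 1

Derivation:
Step 1: prey: 38+11-10=39; pred: 14+15-2=27
Step 2: prey: 39+11-21=29; pred: 27+31-5=53
Step 3: prey: 29+8-30=7; pred: 53+46-10=89
Step 4: prey: 7+2-12=0; pred: 89+18-17=90
Step 5: prey: 0+0-0=0; pred: 90+0-18=72
Step 6: prey: 0+0-0=0; pred: 72+0-14=58
Step 7: prey: 0+0-0=0; pred: 58+0-11=47
Step 8: prey: 0+0-0=0; pred: 47+0-9=38
Max prey = 39 at step 1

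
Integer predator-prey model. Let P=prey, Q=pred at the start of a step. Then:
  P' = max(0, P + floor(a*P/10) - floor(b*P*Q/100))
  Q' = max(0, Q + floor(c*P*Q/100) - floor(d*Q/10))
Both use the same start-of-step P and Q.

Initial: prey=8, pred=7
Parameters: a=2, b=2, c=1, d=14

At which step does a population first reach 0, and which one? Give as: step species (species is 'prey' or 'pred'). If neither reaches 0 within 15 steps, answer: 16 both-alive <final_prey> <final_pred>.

Answer: 1 pred

Derivation:
Step 1: prey: 8+1-1=8; pred: 7+0-9=0
First extinction: pred at step 1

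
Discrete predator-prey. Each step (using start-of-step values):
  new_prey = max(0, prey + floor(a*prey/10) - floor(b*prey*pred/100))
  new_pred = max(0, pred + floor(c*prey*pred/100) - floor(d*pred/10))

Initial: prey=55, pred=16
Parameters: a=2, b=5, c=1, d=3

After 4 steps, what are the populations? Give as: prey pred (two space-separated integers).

Step 1: prey: 55+11-44=22; pred: 16+8-4=20
Step 2: prey: 22+4-22=4; pred: 20+4-6=18
Step 3: prey: 4+0-3=1; pred: 18+0-5=13
Step 4: prey: 1+0-0=1; pred: 13+0-3=10

Answer: 1 10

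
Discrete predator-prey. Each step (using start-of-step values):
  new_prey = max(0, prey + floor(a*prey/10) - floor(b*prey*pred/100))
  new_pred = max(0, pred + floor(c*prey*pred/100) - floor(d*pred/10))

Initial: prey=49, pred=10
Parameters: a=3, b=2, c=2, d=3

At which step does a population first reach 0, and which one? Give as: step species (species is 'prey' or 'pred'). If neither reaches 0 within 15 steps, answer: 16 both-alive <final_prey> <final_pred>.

Step 1: prey: 49+14-9=54; pred: 10+9-3=16
Step 2: prey: 54+16-17=53; pred: 16+17-4=29
Step 3: prey: 53+15-30=38; pred: 29+30-8=51
Step 4: prey: 38+11-38=11; pred: 51+38-15=74
Step 5: prey: 11+3-16=0; pred: 74+16-22=68
First extinction: prey at step 5

Answer: 5 prey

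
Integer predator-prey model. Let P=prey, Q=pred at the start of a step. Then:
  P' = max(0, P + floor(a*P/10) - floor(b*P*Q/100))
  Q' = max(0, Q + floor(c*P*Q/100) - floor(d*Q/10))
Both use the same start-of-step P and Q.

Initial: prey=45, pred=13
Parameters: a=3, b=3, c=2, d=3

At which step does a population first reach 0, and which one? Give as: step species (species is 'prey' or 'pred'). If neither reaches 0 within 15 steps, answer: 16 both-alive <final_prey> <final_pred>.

Step 1: prey: 45+13-17=41; pred: 13+11-3=21
Step 2: prey: 41+12-25=28; pred: 21+17-6=32
Step 3: prey: 28+8-26=10; pred: 32+17-9=40
Step 4: prey: 10+3-12=1; pred: 40+8-12=36
Step 5: prey: 1+0-1=0; pred: 36+0-10=26
First extinction: prey at step 5

Answer: 5 prey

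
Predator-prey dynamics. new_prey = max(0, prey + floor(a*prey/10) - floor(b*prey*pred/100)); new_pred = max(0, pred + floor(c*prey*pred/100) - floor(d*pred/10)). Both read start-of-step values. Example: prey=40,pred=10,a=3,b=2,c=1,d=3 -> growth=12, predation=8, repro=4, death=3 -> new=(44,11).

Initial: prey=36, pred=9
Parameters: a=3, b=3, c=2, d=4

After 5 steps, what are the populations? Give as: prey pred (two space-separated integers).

Step 1: prey: 36+10-9=37; pred: 9+6-3=12
Step 2: prey: 37+11-13=35; pred: 12+8-4=16
Step 3: prey: 35+10-16=29; pred: 16+11-6=21
Step 4: prey: 29+8-18=19; pred: 21+12-8=25
Step 5: prey: 19+5-14=10; pred: 25+9-10=24

Answer: 10 24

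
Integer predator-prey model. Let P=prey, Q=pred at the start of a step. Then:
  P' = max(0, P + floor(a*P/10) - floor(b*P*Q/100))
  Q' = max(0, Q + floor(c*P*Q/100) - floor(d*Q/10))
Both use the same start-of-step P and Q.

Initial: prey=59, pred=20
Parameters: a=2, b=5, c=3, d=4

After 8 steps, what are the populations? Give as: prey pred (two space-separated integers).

Step 1: prey: 59+11-59=11; pred: 20+35-8=47
Step 2: prey: 11+2-25=0; pred: 47+15-18=44
Step 3: prey: 0+0-0=0; pred: 44+0-17=27
Step 4: prey: 0+0-0=0; pred: 27+0-10=17
Step 5: prey: 0+0-0=0; pred: 17+0-6=11
Step 6: prey: 0+0-0=0; pred: 11+0-4=7
Step 7: prey: 0+0-0=0; pred: 7+0-2=5
Step 8: prey: 0+0-0=0; pred: 5+0-2=3

Answer: 0 3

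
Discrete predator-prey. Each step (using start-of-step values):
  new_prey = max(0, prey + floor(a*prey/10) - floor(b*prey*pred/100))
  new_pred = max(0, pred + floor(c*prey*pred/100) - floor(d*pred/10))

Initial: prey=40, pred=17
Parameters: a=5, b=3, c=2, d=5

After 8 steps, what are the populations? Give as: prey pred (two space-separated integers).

Step 1: prey: 40+20-20=40; pred: 17+13-8=22
Step 2: prey: 40+20-26=34; pred: 22+17-11=28
Step 3: prey: 34+17-28=23; pred: 28+19-14=33
Step 4: prey: 23+11-22=12; pred: 33+15-16=32
Step 5: prey: 12+6-11=7; pred: 32+7-16=23
Step 6: prey: 7+3-4=6; pred: 23+3-11=15
Step 7: prey: 6+3-2=7; pred: 15+1-7=9
Step 8: prey: 7+3-1=9; pred: 9+1-4=6

Answer: 9 6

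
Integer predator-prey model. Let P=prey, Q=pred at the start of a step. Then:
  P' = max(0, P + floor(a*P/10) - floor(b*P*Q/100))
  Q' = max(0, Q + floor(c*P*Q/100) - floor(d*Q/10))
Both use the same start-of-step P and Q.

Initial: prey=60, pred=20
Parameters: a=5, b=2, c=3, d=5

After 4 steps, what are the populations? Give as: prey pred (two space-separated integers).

Step 1: prey: 60+30-24=66; pred: 20+36-10=46
Step 2: prey: 66+33-60=39; pred: 46+91-23=114
Step 3: prey: 39+19-88=0; pred: 114+133-57=190
Step 4: prey: 0+0-0=0; pred: 190+0-95=95

Answer: 0 95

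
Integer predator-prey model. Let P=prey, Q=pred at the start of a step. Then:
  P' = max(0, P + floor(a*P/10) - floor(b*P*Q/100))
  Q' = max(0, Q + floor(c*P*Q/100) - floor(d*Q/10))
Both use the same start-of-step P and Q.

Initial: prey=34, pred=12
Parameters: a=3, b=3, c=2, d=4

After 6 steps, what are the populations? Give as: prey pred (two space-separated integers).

Step 1: prey: 34+10-12=32; pred: 12+8-4=16
Step 2: prey: 32+9-15=26; pred: 16+10-6=20
Step 3: prey: 26+7-15=18; pred: 20+10-8=22
Step 4: prey: 18+5-11=12; pred: 22+7-8=21
Step 5: prey: 12+3-7=8; pred: 21+5-8=18
Step 6: prey: 8+2-4=6; pred: 18+2-7=13

Answer: 6 13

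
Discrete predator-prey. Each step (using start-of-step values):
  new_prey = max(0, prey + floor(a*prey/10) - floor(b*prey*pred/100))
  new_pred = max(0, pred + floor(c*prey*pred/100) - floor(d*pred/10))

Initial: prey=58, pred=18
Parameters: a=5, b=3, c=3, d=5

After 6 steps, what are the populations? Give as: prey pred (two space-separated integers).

Answer: 0 11

Derivation:
Step 1: prey: 58+29-31=56; pred: 18+31-9=40
Step 2: prey: 56+28-67=17; pred: 40+67-20=87
Step 3: prey: 17+8-44=0; pred: 87+44-43=88
Step 4: prey: 0+0-0=0; pred: 88+0-44=44
Step 5: prey: 0+0-0=0; pred: 44+0-22=22
Step 6: prey: 0+0-0=0; pred: 22+0-11=11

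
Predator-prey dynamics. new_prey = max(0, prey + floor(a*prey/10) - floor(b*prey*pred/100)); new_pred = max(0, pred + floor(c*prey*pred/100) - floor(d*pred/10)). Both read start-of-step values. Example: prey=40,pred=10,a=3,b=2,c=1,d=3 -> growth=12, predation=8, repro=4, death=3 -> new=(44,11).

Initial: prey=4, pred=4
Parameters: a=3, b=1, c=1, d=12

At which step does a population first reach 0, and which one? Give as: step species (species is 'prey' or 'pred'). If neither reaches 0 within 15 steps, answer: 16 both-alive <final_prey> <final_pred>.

Step 1: prey: 4+1-0=5; pred: 4+0-4=0
First extinction: pred at step 1

Answer: 1 pred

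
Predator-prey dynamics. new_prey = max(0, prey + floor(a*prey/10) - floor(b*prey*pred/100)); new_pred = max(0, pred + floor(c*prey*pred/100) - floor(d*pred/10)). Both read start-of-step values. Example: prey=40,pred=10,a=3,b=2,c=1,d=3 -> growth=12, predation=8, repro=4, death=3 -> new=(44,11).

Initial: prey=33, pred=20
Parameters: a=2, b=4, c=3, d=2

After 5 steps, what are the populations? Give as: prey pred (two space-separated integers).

Answer: 0 22

Derivation:
Step 1: prey: 33+6-26=13; pred: 20+19-4=35
Step 2: prey: 13+2-18=0; pred: 35+13-7=41
Step 3: prey: 0+0-0=0; pred: 41+0-8=33
Step 4: prey: 0+0-0=0; pred: 33+0-6=27
Step 5: prey: 0+0-0=0; pred: 27+0-5=22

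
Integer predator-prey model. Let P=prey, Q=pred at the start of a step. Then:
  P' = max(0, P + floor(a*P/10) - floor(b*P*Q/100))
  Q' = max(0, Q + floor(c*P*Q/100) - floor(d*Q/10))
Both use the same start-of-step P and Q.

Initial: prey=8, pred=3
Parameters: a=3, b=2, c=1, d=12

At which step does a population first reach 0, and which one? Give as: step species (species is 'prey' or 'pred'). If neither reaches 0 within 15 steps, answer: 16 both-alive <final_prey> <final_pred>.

Answer: 1 pred

Derivation:
Step 1: prey: 8+2-0=10; pred: 3+0-3=0
First extinction: pred at step 1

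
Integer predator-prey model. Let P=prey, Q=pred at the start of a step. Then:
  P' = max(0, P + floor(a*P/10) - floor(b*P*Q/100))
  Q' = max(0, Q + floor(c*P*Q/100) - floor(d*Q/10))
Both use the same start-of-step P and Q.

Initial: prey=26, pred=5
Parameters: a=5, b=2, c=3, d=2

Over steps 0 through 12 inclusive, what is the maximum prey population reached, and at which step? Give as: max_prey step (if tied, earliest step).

Step 1: prey: 26+13-2=37; pred: 5+3-1=7
Step 2: prey: 37+18-5=50; pred: 7+7-1=13
Step 3: prey: 50+25-13=62; pred: 13+19-2=30
Step 4: prey: 62+31-37=56; pred: 30+55-6=79
Step 5: prey: 56+28-88=0; pred: 79+132-15=196
Step 6: prey: 0+0-0=0; pred: 196+0-39=157
Step 7: prey: 0+0-0=0; pred: 157+0-31=126
Step 8: prey: 0+0-0=0; pred: 126+0-25=101
Step 9: prey: 0+0-0=0; pred: 101+0-20=81
Step 10: prey: 0+0-0=0; pred: 81+0-16=65
Step 11: prey: 0+0-0=0; pred: 65+0-13=52
Step 12: prey: 0+0-0=0; pred: 52+0-10=42
Max prey = 62 at step 3

Answer: 62 3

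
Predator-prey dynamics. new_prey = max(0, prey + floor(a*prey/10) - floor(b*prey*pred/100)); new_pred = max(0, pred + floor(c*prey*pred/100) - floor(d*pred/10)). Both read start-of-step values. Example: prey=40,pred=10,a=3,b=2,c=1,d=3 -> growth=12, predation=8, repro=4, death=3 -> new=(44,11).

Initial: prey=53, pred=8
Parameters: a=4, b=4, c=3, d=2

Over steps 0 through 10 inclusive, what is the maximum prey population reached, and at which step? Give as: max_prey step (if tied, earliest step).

Step 1: prey: 53+21-16=58; pred: 8+12-1=19
Step 2: prey: 58+23-44=37; pred: 19+33-3=49
Step 3: prey: 37+14-72=0; pred: 49+54-9=94
Step 4: prey: 0+0-0=0; pred: 94+0-18=76
Step 5: prey: 0+0-0=0; pred: 76+0-15=61
Step 6: prey: 0+0-0=0; pred: 61+0-12=49
Step 7: prey: 0+0-0=0; pred: 49+0-9=40
Step 8: prey: 0+0-0=0; pred: 40+0-8=32
Step 9: prey: 0+0-0=0; pred: 32+0-6=26
Step 10: prey: 0+0-0=0; pred: 26+0-5=21
Max prey = 58 at step 1

Answer: 58 1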